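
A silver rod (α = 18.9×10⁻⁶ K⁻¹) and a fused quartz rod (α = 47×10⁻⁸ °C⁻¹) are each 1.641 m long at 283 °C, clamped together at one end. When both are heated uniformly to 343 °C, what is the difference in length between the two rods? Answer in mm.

ΔT = 60 K
silver: ΔL = 18.9×10⁻⁶ × 1.641 m × 60 = 1.8609×10⁻³ m = 1.8609 mm
fused quartz: ΔL = 47×10⁻⁸ × 1.641 m × 60 = 4.6276×10⁻⁵ m = 0.046276 mm
difference = 1.8609 − 0.046276 = 1.814624 mm

1.81 mm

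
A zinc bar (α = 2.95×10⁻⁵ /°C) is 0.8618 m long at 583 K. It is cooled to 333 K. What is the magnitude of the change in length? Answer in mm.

|ΔT| = |333 − 583| = 250 K
ΔL = αL₀ΔT = (2.95×10⁻⁵)(0.8618)(250) = 6.36×10⁻³ m

ΔL = 6.36 mm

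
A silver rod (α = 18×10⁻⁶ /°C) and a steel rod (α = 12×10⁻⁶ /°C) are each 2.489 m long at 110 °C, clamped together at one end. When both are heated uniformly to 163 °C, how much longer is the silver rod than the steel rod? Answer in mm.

ΔT = 53 K
silver: ΔL = 18×10⁻⁶ × 2.489 m × 53 = 2.3745×10⁻³ m = 2.3745 mm
steel: ΔL = 12×10⁻⁶ × 2.489 m × 53 = 1.5830×10⁻³ m = 1.5830 mm
difference = 2.3745 − 1.5830 = 0.7915 mm

0.792 mm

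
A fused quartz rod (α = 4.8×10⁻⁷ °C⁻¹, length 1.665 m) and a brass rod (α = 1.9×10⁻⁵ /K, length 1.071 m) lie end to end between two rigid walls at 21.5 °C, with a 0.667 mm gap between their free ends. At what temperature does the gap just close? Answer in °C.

T = 53.0 °C

α₁L₁ = 7.992×10⁻⁷ m/K, α₂L₂ = 2.0349×10⁻⁵ m/K → total 2.11482×10⁻⁵ m/K
ΔT = g/(α₁L₁+α₂L₂) = 6.67×10⁻⁴ / 2.11482×10⁻⁵ = 31.539 K
T = 21.5 + 31.539 = 53.039 °C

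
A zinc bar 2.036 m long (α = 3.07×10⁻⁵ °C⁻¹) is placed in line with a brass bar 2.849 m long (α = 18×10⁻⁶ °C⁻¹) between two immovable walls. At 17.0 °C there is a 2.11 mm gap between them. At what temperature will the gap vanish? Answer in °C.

α₁L₁ = 6.25052×10⁻⁵ m/K, α₂L₂ = 5.1282×10⁻⁵ m/K → total 1.137872×10⁻⁴ m/K
ΔT = g/(α₁L₁+α₂L₂) = 2.11×10⁻³ / 1.137872×10⁻⁴ = 18.543 K
T = 17.0 + 18.543 = 35.543 °C

T = 35.5 °C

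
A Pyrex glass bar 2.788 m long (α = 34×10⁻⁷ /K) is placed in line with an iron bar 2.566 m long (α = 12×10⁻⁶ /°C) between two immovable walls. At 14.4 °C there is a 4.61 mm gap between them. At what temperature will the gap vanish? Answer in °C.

α₁L₁ = 9.4792×10⁻⁶ m/K, α₂L₂ = 3.0792×10⁻⁵ m/K → total 4.02712×10⁻⁵ m/K
ΔT = g/(α₁L₁+α₂L₂) = 4.61×10⁻³ / 4.02712×10⁻⁵ = 114.47 K
T = 14.4 + 114.47 = 128.87 °C

T = 129 °C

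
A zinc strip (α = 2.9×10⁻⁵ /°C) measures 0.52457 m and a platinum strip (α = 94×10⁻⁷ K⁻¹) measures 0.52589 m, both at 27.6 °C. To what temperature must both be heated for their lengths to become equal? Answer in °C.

T = 156.1 °C

L₁(1 + α₁ΔT) = L₂(1 + α₂ΔT) ⇒ ΔT = (L₂ − L₁)/(α₁L₁ − α₂L₂)
L₂ − L₁ = 0.52589 − 0.52457 = 1.32×10⁻³ m
α₁L₁ − α₂L₂ = 2.9×10⁻⁵×0.52457 − 94×10⁻⁷×0.52589 = 1.0269164×10⁻⁵ m/K
ΔT = 1.32×10⁻³ / 1.0269164×10⁻⁵ = 128.540 K
T = 27.6 + 128.540 = 156.140 °C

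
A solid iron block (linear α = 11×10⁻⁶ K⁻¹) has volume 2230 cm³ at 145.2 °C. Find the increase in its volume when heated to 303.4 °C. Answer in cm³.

ΔV = 11.6 cm³

Isotropic solid: β ≈ 3α = 3.3×10⁻⁵ /K; ΔT = 158.2 K
ΔV = 3αV₀ΔT = 3(11×10⁻⁶)(2230)(158.2) = 11.6 cm³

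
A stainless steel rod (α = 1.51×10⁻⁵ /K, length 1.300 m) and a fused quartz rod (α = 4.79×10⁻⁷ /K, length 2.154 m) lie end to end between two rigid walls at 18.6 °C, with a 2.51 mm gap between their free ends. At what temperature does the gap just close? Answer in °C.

T = 140 °C

α₁L₁ = 1.963×10⁻⁵ m/K, α₂L₂ = 1.031766×10⁻⁶ m/K → total 2.0661766×10⁻⁵ m/K
ΔT = g/(α₁L₁+α₂L₂) = 2.51×10⁻³ / 2.0661766×10⁻⁵ = 121.48 K
T = 18.6 + 121.48 = 140.08 °C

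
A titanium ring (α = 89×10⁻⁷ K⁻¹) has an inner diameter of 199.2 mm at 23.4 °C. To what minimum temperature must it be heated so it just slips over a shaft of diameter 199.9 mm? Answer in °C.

T = 418 °C

Required Δd = 199.9 − 199.2 = 0.7 mm
Δd = αd₀ΔT ⇒ ΔT = Δd/(αd₀) = 0.7 / (89×10⁻⁷ × 199.2) = 394.84 K
T_min = 23.4 + 394.84 = 418.24 °C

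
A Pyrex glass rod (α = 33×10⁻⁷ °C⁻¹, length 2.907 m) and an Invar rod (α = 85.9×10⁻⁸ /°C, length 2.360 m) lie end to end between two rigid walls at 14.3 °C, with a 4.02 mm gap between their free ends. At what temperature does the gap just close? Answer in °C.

T = 360 °C

α₁L₁ = 9.5931×10⁻⁶ m/K, α₂L₂ = 2.02724×10⁻⁶ m/K → total 1.162034×10⁻⁵ m/K
ΔT = g/(α₁L₁+α₂L₂) = 4.02×10⁻³ / 1.162034×10⁻⁵ = 345.95 K
T = 14.3 + 345.95 = 360.25 °C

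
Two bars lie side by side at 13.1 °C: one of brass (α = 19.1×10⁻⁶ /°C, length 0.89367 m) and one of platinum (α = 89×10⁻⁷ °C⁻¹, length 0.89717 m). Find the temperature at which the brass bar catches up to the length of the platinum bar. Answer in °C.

T = 398.4 °C

Equal length when α₁L₁ΔT − α₂L₂ΔT = L₂ − L₁ = 3.50×10⁻³ m
α₁L₁ = 1.7069097×10⁻⁵, α₂L₂ = 7.984813×10⁻⁶ → Δ(αL) = 9.084284×10⁻⁶ m/K
ΔT = 3.50×10⁻³ / 9.084284×10⁻⁶ = 385.281 K, so T = 13.1 + 385.281 = 398.381 °C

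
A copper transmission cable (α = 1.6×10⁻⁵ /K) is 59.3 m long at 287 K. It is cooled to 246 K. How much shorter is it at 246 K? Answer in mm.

|ΔT| = |246 − 287| = 41 K
ΔL = αL₀ΔT = (1.6×10⁻⁵)(59.3)(41) = 3.89×10⁻² m

ΔL = 38.9 mm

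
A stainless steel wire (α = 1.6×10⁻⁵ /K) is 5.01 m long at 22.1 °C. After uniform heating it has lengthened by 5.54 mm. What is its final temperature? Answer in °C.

T = 91.2 °C

ΔL = αL₀ΔT ⇒ ΔT = ΔL / (αL₀)
ΔT = 5.54×10⁻³ m / (1.6×10⁻⁵ × 5.01 m) = 69.112 K
T = 22.1 + 69.112 = 91.212 °C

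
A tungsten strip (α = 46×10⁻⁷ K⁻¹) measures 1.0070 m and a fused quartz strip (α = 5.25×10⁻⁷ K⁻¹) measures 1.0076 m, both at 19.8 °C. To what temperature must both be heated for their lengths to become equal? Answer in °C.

T = 166.0 °C

L₁(1 + α₁ΔT) = L₂(1 + α₂ΔT) ⇒ ΔT = (L₂ − L₁)/(α₁L₁ − α₂L₂)
L₂ − L₁ = 1.0076 − 1.0070 = 6.00×10⁻⁴ m
α₁L₁ − α₂L₂ = 46×10⁻⁷×1.0070 − 5.25×10⁻⁷×1.0076 = 4.10321×10⁻⁶ m/K
ΔT = 6.00×10⁻⁴ / 4.10321×10⁻⁶ = 146.227 K
T = 19.8 + 146.227 = 166.027 °C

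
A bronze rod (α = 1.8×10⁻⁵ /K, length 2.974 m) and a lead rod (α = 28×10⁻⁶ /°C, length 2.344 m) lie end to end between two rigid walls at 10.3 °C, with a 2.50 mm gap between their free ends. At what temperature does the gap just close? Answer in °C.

T = 31.3 °C

α₁L₁ = 5.3532×10⁻⁵ m/K, α₂L₂ = 6.5632×10⁻⁵ m/K → total 1.19164×10⁻⁴ m/K
ΔT = g/(α₁L₁+α₂L₂) = 2.50×10⁻³ / 1.19164×10⁻⁴ = 20.979 K
T = 10.3 + 20.979 = 31.279 °C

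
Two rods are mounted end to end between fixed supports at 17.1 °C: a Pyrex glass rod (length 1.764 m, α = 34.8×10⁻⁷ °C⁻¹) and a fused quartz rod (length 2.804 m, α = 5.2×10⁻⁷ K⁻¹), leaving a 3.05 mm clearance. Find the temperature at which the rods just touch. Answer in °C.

T = 419 °C

α₁L₁ = 6.13872×10⁻⁶ m/K, α₂L₂ = 1.45808×10⁻⁶ m/K → total 7.5968×10⁻⁶ m/K
ΔT = g/(α₁L₁+α₂L₂) = 3.05×10⁻³ / 7.5968×10⁻⁶ = 401.48 K
T = 17.1 + 401.48 = 418.58 °C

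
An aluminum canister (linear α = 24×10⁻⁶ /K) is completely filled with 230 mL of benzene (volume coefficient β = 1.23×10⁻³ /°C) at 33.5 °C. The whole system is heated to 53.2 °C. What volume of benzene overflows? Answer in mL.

5.25 mL

The canister also expands: β_container ≈ 3α = 7.2×10⁻⁵ /K
Net overflow = V₀(β_liq − 3α_cont)ΔT
β − 3α = 1.23×10⁻³ − 7.2×10⁻⁵ = 1.158×10⁻³ /K; ΔT = 19.7 K
ΔV = 230 × 1.158×10⁻³ × 19.7 = 5.25 mL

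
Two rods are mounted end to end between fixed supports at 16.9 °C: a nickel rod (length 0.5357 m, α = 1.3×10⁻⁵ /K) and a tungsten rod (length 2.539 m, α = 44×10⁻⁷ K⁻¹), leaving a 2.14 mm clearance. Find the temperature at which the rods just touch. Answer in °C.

Gap closes when ΔL₁ + ΔL₂ = 2.14 mm = 2.14×10⁻³ m
(α₁L₁ + α₂L₂)ΔT = g
α₁L₁ + α₂L₂ = 1.3×10⁻⁵×0.5357 + 44×10⁻⁷×2.539 = 1.81357×10⁻⁵ m/K
ΔT = 2.14×10⁻³ / 1.81357×10⁻⁵ = 118.00 K
T = 16.9 + 118.00 = 134.90 °C

T = 135 °C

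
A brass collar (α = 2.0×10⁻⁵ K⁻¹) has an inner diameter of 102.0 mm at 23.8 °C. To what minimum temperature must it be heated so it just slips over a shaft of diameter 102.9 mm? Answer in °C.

Required Δd = 102.9 − 102.0 = 0.9 mm
Δd = αd₀ΔT ⇒ ΔT = Δd/(αd₀) = 0.9 / (2.0×10⁻⁵ × 102.0) = 441.18 K
T_min = 23.8 + 441.18 = 464.98 °C

T = 465 °C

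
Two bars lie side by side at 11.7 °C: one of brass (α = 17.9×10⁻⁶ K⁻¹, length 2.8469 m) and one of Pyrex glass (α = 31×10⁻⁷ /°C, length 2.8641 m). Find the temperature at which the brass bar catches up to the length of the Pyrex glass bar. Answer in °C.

T = 420.4 °C

Equal length when α₁L₁ΔT − α₂L₂ΔT = L₂ − L₁ = 1.72×10⁻² m
α₁L₁ = 5.095951×10⁻⁵, α₂L₂ = 8.87871×10⁻⁶ → Δ(αL) = 4.20808×10⁻⁵ m/K
ΔT = 1.72×10⁻² / 4.20808×10⁻⁵ = 408.737 K, so T = 11.7 + 408.737 = 420.437 °C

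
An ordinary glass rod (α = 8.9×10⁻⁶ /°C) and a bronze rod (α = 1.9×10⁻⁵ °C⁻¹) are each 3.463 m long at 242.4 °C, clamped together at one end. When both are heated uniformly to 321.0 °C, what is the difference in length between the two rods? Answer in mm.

2.75 mm

ΔT = 78.6 K
ordinary glass: ΔL = 8.9×10⁻⁶ × 3.463 m × 78.6 = 2.4225×10⁻³ m = 2.4225 mm
bronze: ΔL = 1.9×10⁻⁵ × 3.463 m × 78.6 = 5.1716×10⁻³ m = 5.1716 mm
difference = 5.1716 − 2.4225 = 2.7491 mm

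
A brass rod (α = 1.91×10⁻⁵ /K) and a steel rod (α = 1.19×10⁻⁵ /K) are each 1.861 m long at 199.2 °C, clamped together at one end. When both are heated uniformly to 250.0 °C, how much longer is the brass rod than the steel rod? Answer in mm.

ΔT = 50.8 K
brass: ΔL = 1.91×10⁻⁵ × 1.861 m × 50.8 = 1.8057×10⁻³ m = 1.8057 mm
steel: ΔL = 1.19×10⁻⁵ × 1.861 m × 50.8 = 1.1250×10⁻³ m = 1.1250 mm
difference = 1.8057 − 1.1250 = 0.6807 mm

0.681 mm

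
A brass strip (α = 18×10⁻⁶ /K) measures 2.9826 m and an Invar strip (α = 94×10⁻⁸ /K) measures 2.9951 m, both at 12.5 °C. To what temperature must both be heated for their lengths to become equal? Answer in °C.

L₁(1 + α₁ΔT) = L₂(1 + α₂ΔT) ⇒ ΔT = (L₂ − L₁)/(α₁L₁ − α₂L₂)
L₂ − L₁ = 2.9951 − 2.9826 = 1.25×10⁻² m
α₁L₁ − α₂L₂ = 18×10⁻⁶×2.9826 − 94×10⁻⁸×2.9951 = 5.0871406×10⁻⁵ m/K
ΔT = 1.25×10⁻² / 5.0871406×10⁻⁵ = 245.718 K
T = 12.5 + 245.718 = 258.218 °C

T = 258.2 °C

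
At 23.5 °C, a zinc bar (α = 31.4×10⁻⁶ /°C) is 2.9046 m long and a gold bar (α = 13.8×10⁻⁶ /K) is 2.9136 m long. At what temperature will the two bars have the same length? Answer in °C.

T = 200.0 °C

Equal length when α₁L₁ΔT − α₂L₂ΔT = L₂ − L₁ = 9.00×10⁻³ m
α₁L₁ = 9.120444×10⁻⁵, α₂L₂ = 4.020768×10⁻⁵ → Δ(αL) = 5.099676×10⁻⁵ m/K
ΔT = 9.00×10⁻³ / 5.099676×10⁻⁵ = 176.482 K, so T = 23.5 + 176.482 = 199.982 °C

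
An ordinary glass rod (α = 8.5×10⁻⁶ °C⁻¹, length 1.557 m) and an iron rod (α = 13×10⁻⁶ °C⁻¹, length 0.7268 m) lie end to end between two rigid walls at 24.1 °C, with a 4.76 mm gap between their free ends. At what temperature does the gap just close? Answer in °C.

T = 234 °C

α₁L₁ = 1.32345×10⁻⁵ m/K, α₂L₂ = 9.4484×10⁻⁶ m/K → total 2.26829×10⁻⁵ m/K
ΔT = g/(α₁L₁+α₂L₂) = 4.76×10⁻³ / 2.26829×10⁻⁵ = 209.85 K
T = 24.1 + 209.85 = 233.95 °C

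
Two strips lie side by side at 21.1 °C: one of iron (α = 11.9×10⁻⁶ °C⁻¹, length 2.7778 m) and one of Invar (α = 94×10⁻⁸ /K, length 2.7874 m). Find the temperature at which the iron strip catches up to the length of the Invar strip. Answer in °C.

Equal length when α₁L₁ΔT − α₂L₂ΔT = L₂ − L₁ = 9.60×10⁻³ m
α₁L₁ = 3.305582×10⁻⁵, α₂L₂ = 2.620156×10⁻⁶ → Δ(αL) = 3.0435664×10⁻⁵ m/K
ΔT = 9.60×10⁻³ / 3.0435664×10⁻⁵ = 315.419 K, so T = 21.1 + 315.419 = 336.519 °C

T = 336.5 °C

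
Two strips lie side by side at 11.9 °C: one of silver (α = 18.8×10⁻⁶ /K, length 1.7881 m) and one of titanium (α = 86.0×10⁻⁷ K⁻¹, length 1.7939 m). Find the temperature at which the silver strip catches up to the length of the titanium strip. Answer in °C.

T = 330.8 °C

Equal length when α₁L₁ΔT − α₂L₂ΔT = L₂ − L₁ = 5.80×10⁻³ m
α₁L₁ = 3.361628×10⁻⁵, α₂L₂ = 1.542754×10⁻⁵ → Δ(αL) = 1.818874×10⁻⁵ m/K
ΔT = 5.80×10⁻³ / 1.818874×10⁻⁵ = 318.879 K, so T = 11.9 + 318.879 = 330.779 °C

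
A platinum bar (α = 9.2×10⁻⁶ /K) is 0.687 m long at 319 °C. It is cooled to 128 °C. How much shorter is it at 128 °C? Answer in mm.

ΔL = 1.21 mm

|ΔT| = |128 − 319| = 191 K
ΔL = αL₀ΔT = (9.2×10⁻⁶)(0.687)(191) = 1.21×10⁻³ m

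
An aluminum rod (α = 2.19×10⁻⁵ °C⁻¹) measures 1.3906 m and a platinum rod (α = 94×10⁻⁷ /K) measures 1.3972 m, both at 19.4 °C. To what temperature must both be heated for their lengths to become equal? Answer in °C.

Equal length when α₁L₁ΔT − α₂L₂ΔT = L₂ − L₁ = 6.60×10⁻³ m
α₁L₁ = 3.045414×10⁻⁵, α₂L₂ = 1.313368×10⁻⁵ → Δ(αL) = 1.732046×10⁻⁵ m/K
ΔT = 6.60×10⁻³ / 1.732046×10⁻⁵ = 381.052 K, so T = 19.4 + 381.052 = 400.452 °C

T = 400.5 °C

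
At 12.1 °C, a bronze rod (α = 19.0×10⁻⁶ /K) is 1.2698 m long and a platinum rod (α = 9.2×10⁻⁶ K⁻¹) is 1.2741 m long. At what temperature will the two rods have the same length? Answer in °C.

T = 358.7 °C

L₁(1 + α₁ΔT) = L₂(1 + α₂ΔT) ⇒ ΔT = (L₂ − L₁)/(α₁L₁ − α₂L₂)
L₂ − L₁ = 1.2741 − 1.2698 = 4.30×10⁻³ m
α₁L₁ − α₂L₂ = 19.0×10⁻⁶×1.2698 − 9.2×10⁻⁶×1.2741 = 1.240448×10⁻⁵ m/K
ΔT = 4.30×10⁻³ / 1.240448×10⁻⁵ = 346.649 K
T = 12.1 + 346.649 = 358.749 °C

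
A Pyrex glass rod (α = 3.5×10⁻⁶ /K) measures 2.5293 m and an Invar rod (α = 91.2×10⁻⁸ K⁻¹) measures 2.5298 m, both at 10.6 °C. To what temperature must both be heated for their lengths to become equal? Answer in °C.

T = 86.99 °C

L₁(1 + α₁ΔT) = L₂(1 + α₂ΔT) ⇒ ΔT = (L₂ − L₁)/(α₁L₁ − α₂L₂)
L₂ − L₁ = 2.5298 − 2.5293 = 5.00×10⁻⁴ m
α₁L₁ − α₂L₂ = 3.5×10⁻⁶×2.5293 − 91.2×10⁻⁸×2.5298 = 6.5453724×10⁻⁶ m/K
ΔT = 5.00×10⁻⁴ / 6.5453724×10⁻⁶ = 76.3898 K
T = 10.6 + 76.3898 = 86.9898 °C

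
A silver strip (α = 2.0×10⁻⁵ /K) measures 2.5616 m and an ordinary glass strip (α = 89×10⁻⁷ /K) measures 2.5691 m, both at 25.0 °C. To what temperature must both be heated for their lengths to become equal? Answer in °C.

T = 289.4 °C

Equal length when α₁L₁ΔT − α₂L₂ΔT = L₂ − L₁ = 7.50×10⁻³ m
α₁L₁ = 5.1232×10⁻⁵, α₂L₂ = 2.286499×10⁻⁵ → Δ(αL) = 2.836701×10⁻⁵ m/K
ΔT = 7.50×10⁻³ / 2.836701×10⁻⁵ = 264.392 K, so T = 25.0 + 264.392 = 289.392 °C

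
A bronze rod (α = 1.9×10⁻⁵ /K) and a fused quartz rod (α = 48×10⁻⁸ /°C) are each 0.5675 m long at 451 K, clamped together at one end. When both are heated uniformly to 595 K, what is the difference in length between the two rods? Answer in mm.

1.51 mm

ΔT = 144 K
bronze: ΔL = 1.9×10⁻⁵ × 0.5675 m × 144 = 1.5527×10⁻³ m = 1.5527 mm
fused quartz: ΔL = 48×10⁻⁸ × 0.5675 m × 144 = 3.9226×10⁻⁵ m = 0.039226 mm
difference = 1.5527 − 0.039226 = 1.513474 mm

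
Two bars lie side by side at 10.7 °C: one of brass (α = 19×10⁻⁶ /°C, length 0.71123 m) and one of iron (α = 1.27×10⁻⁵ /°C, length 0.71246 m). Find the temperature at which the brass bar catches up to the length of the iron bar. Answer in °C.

L₁(1 + α₁ΔT) = L₂(1 + α₂ΔT) ⇒ ΔT = (L₂ − L₁)/(α₁L₁ − α₂L₂)
L₂ − L₁ = 0.71246 − 0.71123 = 1.23×10⁻³ m
α₁L₁ − α₂L₂ = 19×10⁻⁶×0.71123 − 1.27×10⁻⁵×0.71246 = 4.465128×10⁻⁶ m/K
ΔT = 1.23×10⁻³ / 4.465128×10⁻⁶ = 275.468 K
T = 10.7 + 275.468 = 286.168 °C

T = 286.2 °C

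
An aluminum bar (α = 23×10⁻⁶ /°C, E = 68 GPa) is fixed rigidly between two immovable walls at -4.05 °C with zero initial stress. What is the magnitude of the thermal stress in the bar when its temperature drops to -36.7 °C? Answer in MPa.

σ = 51.1 MPa

Fully constrained: the free strain ε = αΔT is blocked, so σ = Eε = EαΔT.
|ΔT| = 32.65 K
σ = 68.0×10⁹ × 23×10⁻⁶ × 32.65 = 5.11×10⁷ Pa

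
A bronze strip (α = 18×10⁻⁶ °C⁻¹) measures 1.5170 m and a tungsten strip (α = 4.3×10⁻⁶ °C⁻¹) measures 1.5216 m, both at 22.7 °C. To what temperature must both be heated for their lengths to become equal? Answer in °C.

T = 244.2 °C

Equal length when α₁L₁ΔT − α₂L₂ΔT = L₂ − L₁ = 4.60×10⁻³ m
α₁L₁ = 2.7306×10⁻⁵, α₂L₂ = 6.54288×10⁻⁶ → Δ(αL) = 2.076312×10⁻⁵ m/K
ΔT = 4.60×10⁻³ / 2.076312×10⁻⁵ = 221.547 K, so T = 22.7 + 221.547 = 244.247 °C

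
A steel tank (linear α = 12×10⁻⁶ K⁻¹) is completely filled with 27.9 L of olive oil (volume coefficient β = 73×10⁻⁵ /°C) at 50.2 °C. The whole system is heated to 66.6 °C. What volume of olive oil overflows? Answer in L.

0.318 L

The tank also expands: β_container ≈ 3α = 3.6×10⁻⁵ /K
Net overflow = V₀(β_liq − 3α_cont)ΔT
β − 3α = 7.30×10⁻⁴ − 3.6×10⁻⁵ = 6.94×10⁻⁴ /K; ΔT = 16.4 K
ΔV = 27.9 × 6.94×10⁻⁴ × 16.4 = 0.318 L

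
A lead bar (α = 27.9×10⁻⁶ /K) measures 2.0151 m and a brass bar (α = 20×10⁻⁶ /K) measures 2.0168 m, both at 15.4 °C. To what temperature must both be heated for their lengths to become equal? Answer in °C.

L₁(1 + α₁ΔT) = L₂(1 + α₂ΔT) ⇒ ΔT = (L₂ − L₁)/(α₁L₁ − α₂L₂)
L₂ − L₁ = 2.0168 − 2.0151 = 1.70×10⁻³ m
α₁L₁ − α₂L₂ = 27.9×10⁻⁶×2.0151 − 20×10⁻⁶×2.0168 = 1.588529×10⁻⁵ m/K
ΔT = 1.70×10⁻³ / 1.588529×10⁻⁵ = 107.017 K
T = 15.4 + 107.017 = 122.417 °C

T = 122.4 °C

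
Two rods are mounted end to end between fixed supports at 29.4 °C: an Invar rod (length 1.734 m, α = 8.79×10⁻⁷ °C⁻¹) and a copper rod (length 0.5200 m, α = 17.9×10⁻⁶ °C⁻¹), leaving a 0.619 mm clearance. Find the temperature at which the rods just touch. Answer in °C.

T = 86.5 °C

α₁L₁ = 1.524186×10⁻⁶ m/K, α₂L₂ = 9.308×10⁻⁶ m/K → total 1.0832186×10⁻⁵ m/K
ΔT = g/(α₁L₁+α₂L₂) = 6.19×10⁻⁴ / 1.0832186×10⁻⁵ = 57.145 K
T = 29.4 + 57.145 = 86.545 °C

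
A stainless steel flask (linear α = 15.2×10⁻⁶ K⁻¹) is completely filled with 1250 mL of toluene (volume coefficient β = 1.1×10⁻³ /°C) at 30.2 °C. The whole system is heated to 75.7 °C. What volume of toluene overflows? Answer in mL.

The flask also expands: β_container ≈ 3α = 4.56×10⁻⁵ /K
Net overflow = V₀(β_liq − 3α_cont)ΔT
β − 3α = 1.10×10⁻³ − 4.56×10⁻⁵ = 1.0544×10⁻³ /K; ΔT = 45.5 K
ΔV = 1250 × 1.0544×10⁻³ × 45.5 = 60.0 mL

60.0 mL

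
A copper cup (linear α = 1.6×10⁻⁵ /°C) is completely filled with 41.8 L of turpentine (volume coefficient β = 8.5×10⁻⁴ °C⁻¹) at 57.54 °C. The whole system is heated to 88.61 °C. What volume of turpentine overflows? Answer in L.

The cup also expands: β_container ≈ 3α = 4.8×10⁻⁵ /K
Net overflow = V₀(β_liq − 3α_cont)ΔT
β − 3α = 8.50×10⁻⁴ − 4.8×10⁻⁵ = 8.02×10⁻⁴ /K; ΔT = 31.07 K
ΔV = 41.8 × 8.02×10⁻⁴ × 31.07 = 1.04 L

1.04 L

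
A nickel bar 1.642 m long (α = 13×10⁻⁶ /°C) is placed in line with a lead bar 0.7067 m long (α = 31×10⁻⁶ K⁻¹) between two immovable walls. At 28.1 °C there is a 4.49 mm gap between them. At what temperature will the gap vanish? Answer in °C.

α₁L₁ = 2.1346×10⁻⁵ m/K, α₂L₂ = 2.19077×10⁻⁵ m/K → total 4.32537×10⁻⁵ m/K
ΔT = g/(α₁L₁+α₂L₂) = 4.49×10⁻³ / 4.32537×10⁻⁵ = 103.81 K
T = 28.1 + 103.81 = 131.91 °C

T = 132 °C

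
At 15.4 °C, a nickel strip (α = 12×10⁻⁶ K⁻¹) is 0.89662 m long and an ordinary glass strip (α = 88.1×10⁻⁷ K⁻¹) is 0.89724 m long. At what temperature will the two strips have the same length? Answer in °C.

T = 232.6 °C

Equal length when α₁L₁ΔT − α₂L₂ΔT = L₂ − L₁ = 6.20×10⁻⁴ m
α₁L₁ = 1.075944×10⁻⁵, α₂L₂ = 7.9046844×10⁻⁶ → Δ(αL) = 2.8547556×10⁻⁶ m/K
ΔT = 6.20×10⁻⁴ / 2.8547556×10⁻⁶ = 217.181 K, so T = 15.4 + 217.181 = 232.581 °C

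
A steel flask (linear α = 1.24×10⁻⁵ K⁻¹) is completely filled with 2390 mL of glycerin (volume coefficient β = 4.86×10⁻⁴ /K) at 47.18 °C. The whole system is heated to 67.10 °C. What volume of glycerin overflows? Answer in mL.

21.4 mL

The flask also expands: β_container ≈ 3α = 3.72×10⁻⁵ /K
Net overflow = V₀(β_liq − 3α_cont)ΔT
β − 3α = 4.86×10⁻⁴ − 3.72×10⁻⁵ = 4.488×10⁻⁴ /K; ΔT = 19.92 K
ΔV = 2390 × 4.488×10⁻⁴ × 19.92 = 21.4 mL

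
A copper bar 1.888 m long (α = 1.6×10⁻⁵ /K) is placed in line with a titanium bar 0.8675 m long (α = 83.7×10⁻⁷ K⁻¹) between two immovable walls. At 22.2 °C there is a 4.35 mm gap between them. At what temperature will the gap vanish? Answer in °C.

α₁L₁ = 3.0208×10⁻⁵ m/K, α₂L₂ = 7.260975×10⁻⁶ m/K → total 3.7468975×10⁻⁵ m/K
ΔT = g/(α₁L₁+α₂L₂) = 4.35×10⁻³ / 3.7468975×10⁻⁵ = 116.10 K
T = 22.2 + 116.10 = 138.30 °C

T = 138 °C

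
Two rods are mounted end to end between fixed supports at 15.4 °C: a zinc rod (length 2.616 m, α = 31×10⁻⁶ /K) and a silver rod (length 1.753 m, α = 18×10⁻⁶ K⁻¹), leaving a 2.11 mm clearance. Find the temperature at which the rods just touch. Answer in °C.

α₁L₁ = 8.1096×10⁻⁵ m/K, α₂L₂ = 3.1554×10⁻⁵ m/K → total 1.1265×10⁻⁴ m/K
ΔT = g/(α₁L₁+α₂L₂) = 2.11×10⁻³ / 1.1265×10⁻⁴ = 18.731 K
T = 15.4 + 18.731 = 34.131 °C

T = 34.1 °C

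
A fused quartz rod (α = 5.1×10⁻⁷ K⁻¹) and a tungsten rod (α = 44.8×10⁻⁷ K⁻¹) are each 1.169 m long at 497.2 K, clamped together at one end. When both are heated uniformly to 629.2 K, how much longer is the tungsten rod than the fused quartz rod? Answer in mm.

0.613 mm

ΔT = 132.0 K
fused quartz: ΔL = 5.1×10⁻⁷ × 1.169 m × 132.0 = 7.8697×10⁻⁵ m = 0.078697 mm
tungsten: ΔL = 44.8×10⁻⁷ × 1.169 m × 132.0 = 6.9130×10⁻⁴ m = 0.69130 mm
difference = 0.69130 − 0.078697 = 0.612603 mm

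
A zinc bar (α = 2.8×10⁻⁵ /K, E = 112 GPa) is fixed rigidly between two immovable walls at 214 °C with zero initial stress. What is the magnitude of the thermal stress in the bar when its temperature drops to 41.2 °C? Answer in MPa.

σ = 542 MPa

Fully constrained: the free strain ε = αΔT is blocked, so σ = Eε = EαΔT.
|ΔT| = 172.8 K
σ = 112×10⁹ × 2.8×10⁻⁵ × 172.8 = 5.42×10⁸ Pa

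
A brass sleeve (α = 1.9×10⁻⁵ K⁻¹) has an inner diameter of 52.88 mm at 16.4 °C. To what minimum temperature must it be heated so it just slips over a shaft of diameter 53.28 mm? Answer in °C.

T = 415 °C

Required Δd = 53.28 − 52.88 = 0.40 mm
Δd = αd₀ΔT ⇒ ΔT = Δd/(αd₀) = 0.40 / (1.9×10⁻⁵ × 52.88) = 398.12 K
T_min = 16.4 + 398.12 = 414.52 °C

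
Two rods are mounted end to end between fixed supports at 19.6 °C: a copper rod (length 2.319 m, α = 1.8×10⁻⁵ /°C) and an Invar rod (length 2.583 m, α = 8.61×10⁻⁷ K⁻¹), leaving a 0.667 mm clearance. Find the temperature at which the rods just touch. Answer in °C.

T = 34.8 °C

Gap closes when ΔL₁ + ΔL₂ = 0.667 mm = 6.67×10⁻⁴ m
(α₁L₁ + α₂L₂)ΔT = g
α₁L₁ + α₂L₂ = 1.8×10⁻⁵×2.319 + 8.61×10⁻⁷×2.583 = 4.3965963×10⁻⁵ m/K
ΔT = 6.67×10⁻⁴ / 4.3965963×10⁻⁵ = 15.171 K
T = 19.6 + 15.171 = 34.771 °C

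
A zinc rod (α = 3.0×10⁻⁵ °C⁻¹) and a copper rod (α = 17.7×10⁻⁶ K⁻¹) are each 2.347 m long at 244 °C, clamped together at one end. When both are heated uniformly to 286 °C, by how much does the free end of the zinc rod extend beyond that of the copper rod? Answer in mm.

1.21 mm

ΔT = 42 K
zinc: ΔL = 3.0×10⁻⁵ × 2.347 m × 42 = 2.9572×10⁻³ m = 2.9572 mm
copper: ΔL = 17.7×10⁻⁶ × 2.347 m × 42 = 1.7448×10⁻³ m = 1.7448 mm
difference = 2.9572 − 1.7448 = 1.2124 mm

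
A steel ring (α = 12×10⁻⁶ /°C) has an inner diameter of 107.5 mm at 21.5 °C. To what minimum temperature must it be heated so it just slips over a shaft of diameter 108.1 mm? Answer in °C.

Required Δd = 108.1 − 107.5 = 0.6 mm
Δd = αd₀ΔT ⇒ ΔT = Δd/(αd₀) = 0.6 / (12×10⁻⁶ × 107.5) = 465.12 K
T_min = 21.5 + 465.12 = 486.62 °C

T = 487 °C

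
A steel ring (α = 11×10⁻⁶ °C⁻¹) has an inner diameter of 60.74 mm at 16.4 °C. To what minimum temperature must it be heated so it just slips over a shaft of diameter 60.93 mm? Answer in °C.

Required Δd = 60.93 − 60.74 = 0.19 mm
Δd = αd₀ΔT ⇒ ΔT = Δd/(αd₀) = 0.19 / (11×10⁻⁶ × 60.74) = 284.37 K
T_min = 16.4 + 284.37 = 300.77 °C

T = 301 °C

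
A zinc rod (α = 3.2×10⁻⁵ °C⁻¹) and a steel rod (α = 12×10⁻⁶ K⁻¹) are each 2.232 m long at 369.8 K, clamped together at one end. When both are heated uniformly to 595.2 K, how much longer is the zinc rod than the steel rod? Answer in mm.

10.1 mm

ΔT = 225.4 K
zinc: ΔL = 3.2×10⁻⁵ × 2.232 m × 225.4 = 1.6099×10⁻² m = 16.099 mm
steel: ΔL = 12×10⁻⁶ × 2.232 m × 225.4 = 6.0371×10⁻³ m = 6.0371 mm
difference = 16.099 − 6.0371 = 10.0619 mm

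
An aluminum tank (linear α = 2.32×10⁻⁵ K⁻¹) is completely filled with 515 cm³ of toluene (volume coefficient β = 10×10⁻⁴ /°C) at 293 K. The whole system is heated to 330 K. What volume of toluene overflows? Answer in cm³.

17.7 cm³

The tank also expands: β_container ≈ 3α = 6.96×10⁻⁵ /K
Net overflow = V₀(β_liq − 3α_cont)ΔT
β − 3α = 1.00×10⁻³ − 6.96×10⁻⁵ = 9.304×10⁻⁴ /K; ΔT = 37 K
ΔV = 515 × 9.304×10⁻⁴ × 37 = 17.7 cm³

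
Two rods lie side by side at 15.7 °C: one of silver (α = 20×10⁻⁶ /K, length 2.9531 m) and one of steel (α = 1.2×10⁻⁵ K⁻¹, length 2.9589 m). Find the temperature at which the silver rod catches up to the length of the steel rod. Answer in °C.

T = 261.9 °C

L₁(1 + α₁ΔT) = L₂(1 + α₂ΔT) ⇒ ΔT = (L₂ − L₁)/(α₁L₁ − α₂L₂)
L₂ − L₁ = 2.9589 − 2.9531 = 5.80×10⁻³ m
α₁L₁ − α₂L₂ = 20×10⁻⁶×2.9531 − 1.2×10⁻⁵×2.9589 = 2.35552×10⁻⁵ m/K
ΔT = 5.80×10⁻³ / 2.35552×10⁻⁵ = 246.230 K
T = 15.7 + 246.230 = 261.930 °C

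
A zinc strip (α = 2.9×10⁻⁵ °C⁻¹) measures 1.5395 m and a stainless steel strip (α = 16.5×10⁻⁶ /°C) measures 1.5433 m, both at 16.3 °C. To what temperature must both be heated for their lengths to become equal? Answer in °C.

T = 214.4 °C

Equal length when α₁L₁ΔT − α₂L₂ΔT = L₂ − L₁ = 3.80×10⁻³ m
α₁L₁ = 4.46455×10⁻⁵, α₂L₂ = 2.546445×10⁻⁵ → Δ(αL) = 1.918105×10⁻⁵ m/K
ΔT = 3.80×10⁻³ / 1.918105×10⁻⁵ = 198.112 K, so T = 16.3 + 198.112 = 214.412 °C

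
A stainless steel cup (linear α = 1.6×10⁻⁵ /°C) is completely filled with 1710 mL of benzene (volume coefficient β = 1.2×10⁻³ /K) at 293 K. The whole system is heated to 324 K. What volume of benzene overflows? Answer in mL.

61.1 mL

The cup also expands: β_container ≈ 3α = 4.8×10⁻⁵ /K
Net overflow = V₀(β_liq − 3α_cont)ΔT
β − 3α = 1.20×10⁻³ − 4.8×10⁻⁵ = 1.152×10⁻³ /K; ΔT = 31 K
ΔV = 1710 × 1.152×10⁻³ × 31 = 61.1 mL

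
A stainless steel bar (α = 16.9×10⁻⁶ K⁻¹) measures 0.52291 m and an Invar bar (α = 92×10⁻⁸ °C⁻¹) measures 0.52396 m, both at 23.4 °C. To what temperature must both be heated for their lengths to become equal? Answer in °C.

Equal length when α₁L₁ΔT − α₂L₂ΔT = L₂ − L₁ = 1.05×10⁻³ m
α₁L₁ = 8.837179×10⁻⁶, α₂L₂ = 4.820432×10⁻⁷ → Δ(αL) = 8.3551358×10⁻⁶ m/K
ΔT = 1.05×10⁻³ / 8.3551358×10⁻⁶ = 125.671 K, so T = 23.4 + 125.671 = 149.071 °C

T = 149.1 °C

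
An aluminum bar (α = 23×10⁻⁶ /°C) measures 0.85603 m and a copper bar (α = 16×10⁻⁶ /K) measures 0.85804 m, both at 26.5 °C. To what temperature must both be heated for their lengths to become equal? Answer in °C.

Equal length when α₁L₁ΔT − α₂L₂ΔT = L₂ − L₁ = 2.01×10⁻³ m
α₁L₁ = 1.968869×10⁻⁵, α₂L₂ = 1.372864×10⁻⁵ → Δ(αL) = 5.96005×10⁻⁶ m/K
ΔT = 2.01×10⁻³ / 5.96005×10⁻⁶ = 337.245 K, so T = 26.5 + 337.245 = 363.745 °C

T = 363.7 °C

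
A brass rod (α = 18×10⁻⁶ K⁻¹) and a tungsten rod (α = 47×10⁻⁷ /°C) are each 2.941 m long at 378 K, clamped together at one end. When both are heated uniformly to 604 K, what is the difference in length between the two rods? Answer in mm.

ΔT = 226 K
brass: ΔL = 18×10⁻⁶ × 2.941 m × 226 = 1.1964×10⁻² m = 11.964 mm
tungsten: ΔL = 47×10⁻⁷ × 2.941 m × 226 = 3.1239×10⁻³ m = 3.1239 mm
difference = 11.964 − 3.1239 = 8.8401 mm

8.84 mm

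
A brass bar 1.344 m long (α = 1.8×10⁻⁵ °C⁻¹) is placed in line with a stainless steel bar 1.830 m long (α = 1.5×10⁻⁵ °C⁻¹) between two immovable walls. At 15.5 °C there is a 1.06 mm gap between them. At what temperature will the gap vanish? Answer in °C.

T = 36.0 °C

Gap closes when ΔL₁ + ΔL₂ = 1.06 mm = 1.06×10⁻³ m
(α₁L₁ + α₂L₂)ΔT = g
α₁L₁ + α₂L₂ = 1.8×10⁻⁵×1.344 + 1.5×10⁻⁵×1.830 = 5.1642×10⁻⁵ m/K
ΔT = 1.06×10⁻³ / 5.1642×10⁻⁵ = 20.526 K
T = 15.5 + 20.526 = 36.026 °C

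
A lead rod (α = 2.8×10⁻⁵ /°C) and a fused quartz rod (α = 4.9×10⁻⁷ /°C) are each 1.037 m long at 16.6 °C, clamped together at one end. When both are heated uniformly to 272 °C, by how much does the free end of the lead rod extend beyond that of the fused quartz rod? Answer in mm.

ΔT = 255.4 K
lead: ΔL = 2.8×10⁻⁵ × 1.037 m × 255.4 = 7.4158×10⁻³ m = 7.4158 mm
fused quartz: ΔL = 4.9×10⁻⁷ × 1.037 m × 255.4 = 1.2978×10⁻⁴ m = 0.12978 mm
difference = 7.4158 − 0.12978 = 7.28602 mm

7.29 mm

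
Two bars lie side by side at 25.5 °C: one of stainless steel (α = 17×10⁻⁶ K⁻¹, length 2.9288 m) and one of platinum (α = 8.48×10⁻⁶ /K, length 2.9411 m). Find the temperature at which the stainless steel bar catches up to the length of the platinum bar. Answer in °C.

L₁(1 + α₁ΔT) = L₂(1 + α₂ΔT) ⇒ ΔT = (L₂ − L₁)/(α₁L₁ − α₂L₂)
L₂ − L₁ = 2.9411 − 2.9288 = 1.23×10⁻² m
α₁L₁ − α₂L₂ = 17×10⁻⁶×2.9288 − 8.48×10⁻⁶×2.9411 = 2.4849072×10⁻⁵ m/K
ΔT = 1.23×10⁻² / 2.4849072×10⁻⁵ = 494.988 K
T = 25.5 + 494.988 = 520.488 °C

T = 520.5 °C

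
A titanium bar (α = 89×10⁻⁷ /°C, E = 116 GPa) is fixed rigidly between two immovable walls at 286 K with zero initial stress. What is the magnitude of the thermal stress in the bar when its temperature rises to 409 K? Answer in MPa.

σ = 127 MPa

Fully constrained: the free strain ε = αΔT is blocked, so σ = Eε = EαΔT.
|ΔT| = 123 K
σ = 116×10⁹ × 89×10⁻⁷ × 123 = 1.27×10⁸ Pa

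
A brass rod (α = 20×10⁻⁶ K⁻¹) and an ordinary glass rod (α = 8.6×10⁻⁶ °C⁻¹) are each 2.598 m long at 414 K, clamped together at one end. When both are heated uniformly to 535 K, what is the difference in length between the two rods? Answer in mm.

ΔT = 121 K
brass: ΔL = 20×10⁻⁶ × 2.598 m × 121 = 6.2872×10⁻³ m = 6.2872 mm
ordinary glass: ΔL = 8.6×10⁻⁶ × 2.598 m × 121 = 2.7035×10⁻³ m = 2.7035 mm
difference = 6.2872 − 2.7035 = 3.5837 mm

3.58 mm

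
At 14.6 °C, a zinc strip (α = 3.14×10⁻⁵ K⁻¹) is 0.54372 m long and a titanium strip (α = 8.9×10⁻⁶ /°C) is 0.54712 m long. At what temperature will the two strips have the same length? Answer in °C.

Equal length when α₁L₁ΔT − α₂L₂ΔT = L₂ − L₁ = 3.40×10⁻³ m
α₁L₁ = 1.7072808×10⁻⁵, α₂L₂ = 4.869368×10⁻⁶ → Δ(αL) = 1.220344×10⁻⁵ m/K
ΔT = 3.40×10⁻³ / 1.220344×10⁻⁵ = 278.610 K, so T = 14.6 + 278.610 = 293.210 °C

T = 293.2 °C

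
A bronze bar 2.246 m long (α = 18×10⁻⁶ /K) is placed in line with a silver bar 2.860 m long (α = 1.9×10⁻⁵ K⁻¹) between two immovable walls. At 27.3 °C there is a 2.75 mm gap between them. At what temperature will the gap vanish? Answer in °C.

T = 56.3 °C

α₁L₁ = 4.0428×10⁻⁵ m/K, α₂L₂ = 5.434×10⁻⁵ m/K → total 9.4768×10⁻⁵ m/K
ΔT = g/(α₁L₁+α₂L₂) = 2.75×10⁻³ / 9.4768×10⁻⁵ = 29.018 K
T = 27.3 + 29.018 = 56.318 °C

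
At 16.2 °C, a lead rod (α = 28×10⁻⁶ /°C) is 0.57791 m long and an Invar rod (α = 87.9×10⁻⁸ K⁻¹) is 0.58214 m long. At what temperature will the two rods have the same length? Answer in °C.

Equal length when α₁L₁ΔT − α₂L₂ΔT = L₂ − L₁ = 4.23×10⁻³ m
α₁L₁ = 1.618148×10⁻⁵, α₂L₂ = 5.1170106×10⁻⁷ → Δ(αL) = 1.566977894×10⁻⁵ m/K
ΔT = 4.23×10⁻³ / 1.566977894×10⁻⁵ = 269.946 K, so T = 16.2 + 269.946 = 286.146 °C

T = 286.1 °C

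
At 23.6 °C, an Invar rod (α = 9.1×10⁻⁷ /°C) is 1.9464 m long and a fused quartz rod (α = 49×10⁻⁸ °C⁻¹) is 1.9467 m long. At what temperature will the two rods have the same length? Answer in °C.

Equal length when α₁L₁ΔT − α₂L₂ΔT = L₂ − L₁ = 3.00×10⁻⁴ m
α₁L₁ = 1.771224×10⁻⁶, α₂L₂ = 9.53883×10⁻⁷ → Δ(αL) = 8.17341×10⁻⁷ m/K
ΔT = 3.00×10⁻⁴ / 8.17341×10⁻⁷ = 367.044 K, so T = 23.6 + 367.044 = 390.644 °C

T = 390.6 °C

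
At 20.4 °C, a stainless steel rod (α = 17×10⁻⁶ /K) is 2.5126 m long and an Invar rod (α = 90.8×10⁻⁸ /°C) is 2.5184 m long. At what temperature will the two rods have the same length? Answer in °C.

T = 163.9 °C

L₁(1 + α₁ΔT) = L₂(1 + α₂ΔT) ⇒ ΔT = (L₂ − L₁)/(α₁L₁ − α₂L₂)
L₂ − L₁ = 2.5184 − 2.5126 = 5.80×10⁻³ m
α₁L₁ − α₂L₂ = 17×10⁻⁶×2.5126 − 90.8×10⁻⁸×2.5184 = 4.04274928×10⁻⁵ m/K
ΔT = 5.80×10⁻³ / 4.04274928×10⁻⁵ = 143.467 K
T = 20.4 + 143.467 = 163.867 °C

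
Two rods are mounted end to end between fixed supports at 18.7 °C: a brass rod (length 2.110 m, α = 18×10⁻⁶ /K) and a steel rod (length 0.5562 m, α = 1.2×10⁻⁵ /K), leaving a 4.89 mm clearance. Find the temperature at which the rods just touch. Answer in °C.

T = 128 °C

Gap closes when ΔL₁ + ΔL₂ = 4.89 mm = 4.89×10⁻³ m
(α₁L₁ + α₂L₂)ΔT = g
α₁L₁ + α₂L₂ = 18×10⁻⁶×2.110 + 1.2×10⁻⁵×0.5562 = 4.46544×10⁻⁵ m/K
ΔT = 4.89×10⁻³ / 4.46544×10⁻⁵ = 109.51 K
T = 18.7 + 109.51 = 128.21 °C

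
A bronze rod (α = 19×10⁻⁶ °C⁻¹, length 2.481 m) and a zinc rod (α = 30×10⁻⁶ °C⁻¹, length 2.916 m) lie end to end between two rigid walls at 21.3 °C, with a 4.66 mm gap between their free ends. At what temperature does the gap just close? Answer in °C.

T = 55.9 °C

Gap closes when ΔL₁ + ΔL₂ = 4.66 mm = 4.66×10⁻³ m
(α₁L₁ + α₂L₂)ΔT = g
α₁L₁ + α₂L₂ = 19×10⁻⁶×2.481 + 30×10⁻⁶×2.916 = 1.34619×10⁻⁴ m/K
ΔT = 4.66×10⁻³ / 1.34619×10⁻⁴ = 34.616 K
T = 21.3 + 34.616 = 55.916 °C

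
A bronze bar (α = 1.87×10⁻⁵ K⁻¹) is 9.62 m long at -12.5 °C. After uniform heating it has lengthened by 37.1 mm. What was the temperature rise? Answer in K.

ΔL = αL₀ΔT ⇒ ΔT = ΔL / (αL₀)
ΔT = 37.1×10⁻³ m / (1.87×10⁻⁵ × 9.62 m) = 206.23 K

ΔT = 206 K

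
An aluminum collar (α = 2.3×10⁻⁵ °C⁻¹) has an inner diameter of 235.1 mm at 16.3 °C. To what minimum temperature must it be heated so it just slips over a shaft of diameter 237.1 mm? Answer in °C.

Required Δd = 237.1 − 235.1 = 2.0 mm
Δd = αd₀ΔT ⇒ ΔT = Δd/(αd₀) = 2.0 / (2.3×10⁻⁵ × 235.1) = 369.87 K
T_min = 16.3 + 369.87 = 386.17 °C

T = 386 °C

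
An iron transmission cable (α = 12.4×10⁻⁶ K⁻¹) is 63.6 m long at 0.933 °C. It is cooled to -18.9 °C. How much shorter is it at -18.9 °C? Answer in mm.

ΔL = 15.6 mm

|ΔT| = |-18.9 − 0.933| = 19.833 K
ΔL = αL₀ΔT = (12.4×10⁻⁶)(63.6)(19.833) = 1.56×10⁻² m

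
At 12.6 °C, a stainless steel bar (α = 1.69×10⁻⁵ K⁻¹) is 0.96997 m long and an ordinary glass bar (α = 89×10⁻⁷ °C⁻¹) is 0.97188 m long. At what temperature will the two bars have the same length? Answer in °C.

T = 259.3 °C

L₁(1 + α₁ΔT) = L₂(1 + α₂ΔT) ⇒ ΔT = (L₂ − L₁)/(α₁L₁ − α₂L₂)
L₂ − L₁ = 0.97188 − 0.96997 = 1.91×10⁻³ m
α₁L₁ − α₂L₂ = 1.69×10⁻⁵×0.96997 − 89×10⁻⁷×0.97188 = 7.742761×10⁻⁶ m/K
ΔT = 1.91×10⁻³ / 7.742761×10⁻⁶ = 246.682 K
T = 12.6 + 246.682 = 259.282 °C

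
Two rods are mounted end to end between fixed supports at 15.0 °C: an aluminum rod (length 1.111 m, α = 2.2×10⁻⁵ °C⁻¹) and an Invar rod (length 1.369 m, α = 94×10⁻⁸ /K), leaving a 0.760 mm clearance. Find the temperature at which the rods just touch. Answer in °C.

T = 44.5 °C

Gap closes when ΔL₁ + ΔL₂ = 0.760 mm = 7.60×10⁻⁴ m
(α₁L₁ + α₂L₂)ΔT = g
α₁L₁ + α₂L₂ = 2.2×10⁻⁵×1.111 + 94×10⁻⁸×1.369 = 2.572886×10⁻⁵ m/K
ΔT = 7.60×10⁻⁴ / 2.572886×10⁻⁵ = 29.539 K
T = 15.0 + 29.539 = 44.539 °C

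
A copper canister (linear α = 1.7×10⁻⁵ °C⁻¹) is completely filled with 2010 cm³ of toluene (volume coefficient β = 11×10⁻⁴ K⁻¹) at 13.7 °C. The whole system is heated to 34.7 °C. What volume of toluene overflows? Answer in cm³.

44.3 cm³

The canister also expands: β_container ≈ 3α = 5.1×10⁻⁵ /K
Net overflow = V₀(β_liq − 3α_cont)ΔT
β − 3α = 1.10×10⁻³ − 5.1×10⁻⁵ = 1.049×10⁻³ /K; ΔT = 21.0 K
ΔV = 2010 × 1.049×10⁻³ × 21.0 = 44.3 cm³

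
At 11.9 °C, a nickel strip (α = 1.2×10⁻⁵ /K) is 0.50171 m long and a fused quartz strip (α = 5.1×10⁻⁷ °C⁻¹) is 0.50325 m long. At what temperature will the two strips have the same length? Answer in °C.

T = 279.1 °C

L₁(1 + α₁ΔT) = L₂(1 + α₂ΔT) ⇒ ΔT = (L₂ − L₁)/(α₁L₁ − α₂L₂)
L₂ − L₁ = 0.50325 − 0.50171 = 1.54×10⁻³ m
α₁L₁ − α₂L₂ = 1.2×10⁻⁵×0.50171 − 5.1×10⁻⁷×0.50325 = 5.7638625×10⁻⁶ m/K
ΔT = 1.54×10⁻³ / 5.7638625×10⁻⁶ = 267.182 K
T = 11.9 + 267.182 = 279.082 °C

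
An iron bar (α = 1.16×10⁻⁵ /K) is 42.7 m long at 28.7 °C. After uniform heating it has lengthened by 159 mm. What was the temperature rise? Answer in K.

ΔT = 321 K

ΔL = αL₀ΔT ⇒ ΔT = ΔL / (αL₀)
ΔT = 159×10⁻³ m / (1.16×10⁻⁵ × 42.7 m) = 321.00 K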